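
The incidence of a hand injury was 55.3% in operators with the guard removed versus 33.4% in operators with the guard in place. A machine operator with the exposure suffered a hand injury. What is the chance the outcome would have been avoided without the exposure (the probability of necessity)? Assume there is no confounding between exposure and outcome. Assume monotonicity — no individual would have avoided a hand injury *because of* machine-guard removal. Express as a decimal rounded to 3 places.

p₁ = 0.553, p₀ = 0.334.
Under exogeneity and monotonicity, PN = (p₁ − p₀) / p₁.
PN = (0.553 − 0.334) / 0.553 = 0.219 / 0.553 ≈ 0.3960

PN ≈ 0.396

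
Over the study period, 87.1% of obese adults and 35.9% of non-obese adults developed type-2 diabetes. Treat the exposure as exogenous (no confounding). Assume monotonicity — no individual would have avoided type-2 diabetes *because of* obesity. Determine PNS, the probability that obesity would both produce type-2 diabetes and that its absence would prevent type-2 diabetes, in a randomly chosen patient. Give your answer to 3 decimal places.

p₁ = 0.871, p₀ = 0.359.
Under exogeneity and monotonicity, PNS = p₁ − p₀.
PNS = 0.871 − 0.359 = 0.512

PNS ≈ 0.512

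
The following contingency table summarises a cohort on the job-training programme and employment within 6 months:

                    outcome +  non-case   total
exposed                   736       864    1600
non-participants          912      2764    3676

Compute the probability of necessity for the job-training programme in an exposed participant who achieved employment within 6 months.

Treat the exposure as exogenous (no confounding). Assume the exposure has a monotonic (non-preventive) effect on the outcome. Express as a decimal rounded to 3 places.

p₁ = P(outcome | exposed) = 736/1600 = 0.46
p₀ = P(outcome | unexposed) = 912/3676 = 0.2481
Under exogeneity and monotonicity, PN = (p₁ − p₀) / p₁.
PN = (0.46 − 0.2481) / 0.46 = 0.2119 / 0.46 ≈ 0.4607

PN ≈ 0.461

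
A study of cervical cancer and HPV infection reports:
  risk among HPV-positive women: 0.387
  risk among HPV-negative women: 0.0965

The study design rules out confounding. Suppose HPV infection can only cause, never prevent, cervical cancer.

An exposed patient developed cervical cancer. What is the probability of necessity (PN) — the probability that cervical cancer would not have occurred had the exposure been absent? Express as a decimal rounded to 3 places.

Let p₁ = 0.387, p₀ = 0.0965.
Under exogeneity and monotonicity, PN = (p₁ − p₀) / p₁.
PN = (0.387 − 0.0965) / 0.387 = 0.2905 / 0.387 ≈ 0.7506

PN ≈ 0.751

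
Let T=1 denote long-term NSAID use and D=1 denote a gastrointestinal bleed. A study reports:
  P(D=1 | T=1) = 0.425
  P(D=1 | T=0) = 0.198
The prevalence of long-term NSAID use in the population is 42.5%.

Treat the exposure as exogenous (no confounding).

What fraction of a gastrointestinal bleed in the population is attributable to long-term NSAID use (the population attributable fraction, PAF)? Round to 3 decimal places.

Let p₁ = 0.425, p₀ = 0.198.
Overall risk P(Y=1) = π·p₁ + (1−π)·p₀ = 0.425×0.425 + 0.575×0.198 = 0.29447.
Under exogeneity, PAF = [P(Y=1) − p₀] / P(Y=1).
PAF = (0.29447 − 0.198) / 0.29447 ≈ 0.3276

PAF ≈ 0.328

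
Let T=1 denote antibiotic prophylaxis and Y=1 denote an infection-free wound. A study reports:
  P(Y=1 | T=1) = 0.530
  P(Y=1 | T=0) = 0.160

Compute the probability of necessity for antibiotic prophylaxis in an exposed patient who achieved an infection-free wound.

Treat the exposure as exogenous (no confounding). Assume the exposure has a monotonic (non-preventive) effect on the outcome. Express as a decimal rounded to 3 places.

PN ≈ 0.698

Let p₁ = 0.53, p₀ = 0.16.
Under exogeneity and monotonicity, PN = (p₁ − p₀) / p₁.
PN = (0.53 − 0.16) / 0.53 = 0.37 / 0.53 ≈ 0.6981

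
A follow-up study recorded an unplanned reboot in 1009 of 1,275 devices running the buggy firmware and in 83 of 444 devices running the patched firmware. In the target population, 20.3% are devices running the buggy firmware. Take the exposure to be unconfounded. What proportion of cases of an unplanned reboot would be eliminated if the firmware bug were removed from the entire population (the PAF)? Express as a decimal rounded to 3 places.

PAF ≈ 0.396

p₁ = P(outcome | exposed) = 1009/1275 = 0.79137
p₀ = P(outcome | unexposed) = 83/444 = 0.18694
Overall risk P(Y=1) = π·p₁ + (1−π)·p₀ = 0.203×0.79137 + 0.797×0.18694 = 0.30964.
Under exogeneity, PAF = [P(Y=1) − p₀] / P(Y=1).
PAF = (0.30964 − 0.18694) / 0.30964 ≈ 0.3963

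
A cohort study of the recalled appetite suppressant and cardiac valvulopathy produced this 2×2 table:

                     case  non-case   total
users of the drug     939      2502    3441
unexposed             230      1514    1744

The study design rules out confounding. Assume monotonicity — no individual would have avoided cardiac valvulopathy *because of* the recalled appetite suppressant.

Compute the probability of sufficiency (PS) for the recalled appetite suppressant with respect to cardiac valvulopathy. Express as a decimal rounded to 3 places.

p₁ = P(outcome | exposed) = 939/3441 = 0.27289
p₀ = P(outcome | unexposed) = 230/1744 = 0.13188
Under exogeneity and monotonicity, PS = (p₁ − p₀) / (1 − p₀).
PS = (0.27289 − 0.13188) / (1 − 0.13188) = 0.14101 / 0.86812 ≈ 0.1624

PS ≈ 0.162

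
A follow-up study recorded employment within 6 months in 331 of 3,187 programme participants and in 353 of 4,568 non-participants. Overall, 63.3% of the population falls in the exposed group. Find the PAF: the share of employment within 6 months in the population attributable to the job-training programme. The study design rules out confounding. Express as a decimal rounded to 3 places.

PAF ≈ 0.179

p₁ = P(outcome | exposed) = 331/3187 = 0.10386
p₀ = P(outcome | unexposed) = 353/4568 = 0.077277
Overall risk P(Y=1) = π·p₁ + (1−π)·p₀ = 0.633×0.10386 + 0.367×0.077277 = 0.094104.
Under exogeneity, PAF = [P(Y=1) − p₀] / P(Y=1).
PAF = (0.094104 − 0.077277) / 0.094104 ≈ 0.1788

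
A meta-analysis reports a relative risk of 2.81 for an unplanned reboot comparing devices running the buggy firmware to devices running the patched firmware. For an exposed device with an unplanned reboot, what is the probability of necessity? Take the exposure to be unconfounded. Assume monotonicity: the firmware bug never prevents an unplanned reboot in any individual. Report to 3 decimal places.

Under exogeneity and monotonicity, PN = (RR − 1) / RR = 1 − 1/RR.
PN = (2.81 − 1) / 2.81 = 1.81 / 2.81 ≈ 0.6441

PN ≈ 0.644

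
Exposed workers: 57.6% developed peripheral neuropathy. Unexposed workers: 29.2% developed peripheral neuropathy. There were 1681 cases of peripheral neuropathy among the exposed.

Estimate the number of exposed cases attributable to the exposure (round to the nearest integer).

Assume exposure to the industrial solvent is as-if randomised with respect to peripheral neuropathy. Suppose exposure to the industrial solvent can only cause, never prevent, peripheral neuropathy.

p₁ = 0.576, p₀ = 0.292.
PN = (p₁ − p₀)/p₁ = (0.576 − 0.292) / 0.576 ≈ 0.49306.
Attributable cases ≈ PN × (exposed cases) = 0.49306 × 1681 ≈ 828.83.

about 829 cases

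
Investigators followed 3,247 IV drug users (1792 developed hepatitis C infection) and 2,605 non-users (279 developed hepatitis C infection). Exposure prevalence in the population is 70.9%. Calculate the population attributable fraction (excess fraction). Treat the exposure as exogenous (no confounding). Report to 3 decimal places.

p₁ = P(outcome | exposed) = 1792/3247 = 0.55189
p₀ = P(outcome | unexposed) = 279/2605 = 0.1071
Overall risk P(Y=1) = π·p₁ + (1−π)·p₀ = 0.709×0.55189 + 0.291×0.1071 = 0.42246.
Under exogeneity, PAF = [P(Y=1) − p₀] / P(Y=1).
PAF = (0.42246 − 0.1071) / 0.42246 ≈ 0.7465

PAF ≈ 0.746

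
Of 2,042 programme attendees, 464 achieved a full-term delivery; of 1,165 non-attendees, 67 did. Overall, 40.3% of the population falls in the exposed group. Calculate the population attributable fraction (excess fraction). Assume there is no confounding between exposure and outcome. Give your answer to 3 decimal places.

PAF ≈ 0.543

p₁ = P(outcome | exposed) = 464/2042 = 0.22723
p₀ = P(outcome | unexposed) = 67/1165 = 0.057511
Overall risk P(Y=1) = π·p₁ + (1−π)·p₀ = 0.403×0.22723 + 0.597×0.057511 = 0.12591.
Under exogeneity, PAF = [P(Y=1) − p₀] / P(Y=1).
PAF = (0.12591 − 0.057511) / 0.12591 ≈ 0.5432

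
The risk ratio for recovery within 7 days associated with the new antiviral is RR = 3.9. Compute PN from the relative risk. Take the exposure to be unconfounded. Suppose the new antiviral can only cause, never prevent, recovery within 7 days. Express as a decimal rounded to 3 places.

PN ≈ 0.744

Under exogeneity and monotonicity, PN = (RR − 1) / RR = 1 − 1/RR.
PN = (3.9 − 1) / 3.9 = 2.9 / 3.9 ≈ 0.7436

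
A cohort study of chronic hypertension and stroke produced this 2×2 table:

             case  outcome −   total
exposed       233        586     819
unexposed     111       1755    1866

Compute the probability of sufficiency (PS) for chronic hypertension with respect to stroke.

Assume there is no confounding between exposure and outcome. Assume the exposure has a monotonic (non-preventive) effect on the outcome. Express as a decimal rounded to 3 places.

p₁ = P(outcome | exposed) = 233/819 = 0.28449
p₀ = P(outcome | unexposed) = 111/1866 = 0.059486
Under exogeneity and monotonicity, PS = (p₁ − p₀)/(1 − p₀).
PS = (0.28449 − 0.059486) / 0.94051 ≈ 0.2392

PS ≈ 0.239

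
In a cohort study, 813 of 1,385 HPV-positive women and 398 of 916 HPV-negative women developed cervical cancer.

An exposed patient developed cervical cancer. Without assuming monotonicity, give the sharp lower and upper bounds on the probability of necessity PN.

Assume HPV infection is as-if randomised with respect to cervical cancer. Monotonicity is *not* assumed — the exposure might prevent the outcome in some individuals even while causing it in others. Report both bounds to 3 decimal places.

0.260 ≤ PN ≤ 0.963

p₁ = P(outcome | exposed) = 813/1385 = 0.587
p₀ = P(outcome | unexposed) = 398/916 = 0.4345
Under exogeneity alone the bounds on PN are max{0,(p₁−p₀)/p₁} ≤ PN ≤ min{1,(1−p₀)/p₁}.
  lower = (p₁ − p₀)/p₁ = 0.15251 / 0.587 ≈ 0.2598
  upper = min{1, (1 − p₀)/p₁} = 0.5655 / 0.587 ≈ 0.9634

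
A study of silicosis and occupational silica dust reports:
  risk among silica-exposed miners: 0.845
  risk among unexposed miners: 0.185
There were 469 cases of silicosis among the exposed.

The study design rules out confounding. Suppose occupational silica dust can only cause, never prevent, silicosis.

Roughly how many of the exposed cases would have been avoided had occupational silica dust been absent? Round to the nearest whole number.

Let p₁ = 0.845, p₀ = 0.185.
PN = (p₁ − p₀)/p₁ = (0.845 − 0.185) / 0.845 ≈ 0.78107.
Attributable cases ≈ PN × (exposed cases) = 0.78107 × 469 ≈ 366.32.

about 366 cases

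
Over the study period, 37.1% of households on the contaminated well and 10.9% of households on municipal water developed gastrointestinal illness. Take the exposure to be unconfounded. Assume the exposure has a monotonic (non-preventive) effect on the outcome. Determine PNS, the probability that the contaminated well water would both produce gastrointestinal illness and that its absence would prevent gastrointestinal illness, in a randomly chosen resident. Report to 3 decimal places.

p₁ = 0.371, p₀ = 0.109.
Under exogeneity and monotonicity, PNS = p₁ − p₀.
PNS = 0.371 − 0.109 = 0.262

PNS ≈ 0.262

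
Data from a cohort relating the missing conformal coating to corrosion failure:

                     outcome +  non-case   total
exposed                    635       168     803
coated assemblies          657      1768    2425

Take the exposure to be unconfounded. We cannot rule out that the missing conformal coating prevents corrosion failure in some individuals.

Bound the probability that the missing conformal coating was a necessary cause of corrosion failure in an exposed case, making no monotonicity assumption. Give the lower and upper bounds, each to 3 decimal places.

p₁ = P(outcome | exposed) = 635/803 = 0.79078
p₀ = P(outcome | unexposed) = 657/2425 = 0.27093
Under exogeneity alone the bounds on PN are max{0,(p₁−p₀)/p₁} ≤ PN ≤ min{1,(1−p₀)/p₁}.
  lower = (p₁ − p₀)/p₁ = 0.51986 / 0.79078 ≈ 0.6574
  upper = min{1, (1 − p₀)/p₁} = 0.72907 / 0.79078 ≈ 0.9220

0.657 ≤ PN ≤ 0.922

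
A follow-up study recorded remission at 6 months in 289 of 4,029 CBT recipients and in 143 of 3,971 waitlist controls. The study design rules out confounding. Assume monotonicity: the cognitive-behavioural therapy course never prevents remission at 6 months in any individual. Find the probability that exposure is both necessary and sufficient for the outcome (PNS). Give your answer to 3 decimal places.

p₁ = P(outcome | exposed) = 289/4029 = 0.07173
p₀ = P(outcome | unexposed) = 143/3971 = 0.036011
Under exogeneity and monotonicity, PNS = p₁ − p₀.
PNS = 0.07173 − 0.036011 = 0.035719

PNS ≈ 0.036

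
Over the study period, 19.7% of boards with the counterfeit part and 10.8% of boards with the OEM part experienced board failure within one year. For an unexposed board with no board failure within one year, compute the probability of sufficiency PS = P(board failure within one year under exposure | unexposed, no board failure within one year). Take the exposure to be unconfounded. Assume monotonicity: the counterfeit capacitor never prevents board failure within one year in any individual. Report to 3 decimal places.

PS ≈ 0.100

p₁ = 0.197, p₀ = 0.108.
Under exogeneity and monotonicity, PS = (p₁ − p₀) / (1 − p₀).
PS = (0.197 − 0.108) / (1 − 0.108) = 0.089 / 0.892 ≈ 0.0998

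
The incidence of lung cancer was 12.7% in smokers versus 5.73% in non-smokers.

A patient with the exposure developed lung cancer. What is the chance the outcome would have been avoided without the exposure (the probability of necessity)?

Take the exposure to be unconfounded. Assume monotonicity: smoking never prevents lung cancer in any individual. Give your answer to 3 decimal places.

p₁ = 0.127, p₀ = 0.0573.
Under exogeneity and monotonicity, PN = (p₁ − p₀) / p₁.
PN = (0.127 − 0.0573) / 0.127 = 0.0697 / 0.127 ≈ 0.5488

PN ≈ 0.549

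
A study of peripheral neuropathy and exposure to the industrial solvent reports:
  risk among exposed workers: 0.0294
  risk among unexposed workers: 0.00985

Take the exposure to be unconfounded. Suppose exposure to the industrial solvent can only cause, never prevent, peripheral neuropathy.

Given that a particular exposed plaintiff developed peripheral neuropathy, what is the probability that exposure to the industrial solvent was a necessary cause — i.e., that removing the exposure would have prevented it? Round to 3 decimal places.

Let p₁ = 0.0294, p₀ = 0.00985.
Under exogeneity and monotonicity, PN = (p₁ − p₀) / p₁.
PN = (0.0294 − 0.00985) / 0.0294 = 0.01955 / 0.0294 ≈ 0.6650

PN ≈ 0.665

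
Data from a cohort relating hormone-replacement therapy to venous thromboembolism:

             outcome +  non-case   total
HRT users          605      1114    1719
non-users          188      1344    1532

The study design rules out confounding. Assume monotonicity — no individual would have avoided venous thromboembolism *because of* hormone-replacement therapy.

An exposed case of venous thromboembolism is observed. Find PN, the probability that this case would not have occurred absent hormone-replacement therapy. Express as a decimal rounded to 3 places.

p₁ = P(outcome | exposed) = 605/1719 = 0.35195
p₀ = P(outcome | unexposed) = 188/1532 = 0.12272
Under exogeneity and monotonicity, PN = (p₁ − p₀) / p₁.
PN = (0.35195 − 0.12272) / 0.35195 = 0.22923 / 0.35195 ≈ 0.6513

PN ≈ 0.651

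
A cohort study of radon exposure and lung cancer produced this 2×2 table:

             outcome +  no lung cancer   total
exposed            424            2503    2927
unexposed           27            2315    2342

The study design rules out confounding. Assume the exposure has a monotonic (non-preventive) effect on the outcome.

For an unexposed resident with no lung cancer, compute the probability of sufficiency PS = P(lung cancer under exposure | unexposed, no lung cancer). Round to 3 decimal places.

p₁ = P(outcome | exposed) = 424/2927 = 0.14486
p₀ = P(outcome | unexposed) = 27/2342 = 0.011529
Under exogeneity and monotonicity, PS = (p₁ − p₀)/(1 − p₀).
PS = (0.14486 − 0.011529) / 0.98847 ≈ 0.1349

PS ≈ 0.135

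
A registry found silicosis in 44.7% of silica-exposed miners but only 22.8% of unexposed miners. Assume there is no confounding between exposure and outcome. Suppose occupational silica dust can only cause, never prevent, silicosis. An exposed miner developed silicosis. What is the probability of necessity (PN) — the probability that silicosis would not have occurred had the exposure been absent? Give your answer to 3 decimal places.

PN ≈ 0.490

p₁ = 0.447, p₀ = 0.228.
Under exogeneity and monotonicity, PN = (p₁ − p₀) / p₁.
PN = (0.447 − 0.228) / 0.447 = 0.219 / 0.447 ≈ 0.4899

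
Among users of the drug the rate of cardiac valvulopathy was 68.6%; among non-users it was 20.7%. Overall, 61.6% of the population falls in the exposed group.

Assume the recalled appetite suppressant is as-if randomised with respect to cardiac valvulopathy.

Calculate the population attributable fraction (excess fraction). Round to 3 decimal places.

PAF ≈ 0.588

p₁ = 0.686, p₀ = 0.207.
Overall risk P(Y=1) = π·p₁ + (1−π)·p₀ = 0.616×0.686 + 0.384×0.207 = 0.50206.
Under exogeneity, PAF = [P(Y=1) − p₀] / P(Y=1).
PAF = (0.50206 − 0.207) / 0.50206 ≈ 0.5877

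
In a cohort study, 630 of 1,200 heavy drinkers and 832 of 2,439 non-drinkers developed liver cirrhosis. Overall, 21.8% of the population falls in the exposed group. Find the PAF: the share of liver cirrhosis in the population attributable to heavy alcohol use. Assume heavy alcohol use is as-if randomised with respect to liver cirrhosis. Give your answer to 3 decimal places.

PAF ≈ 0.105

p₁ = P(outcome | exposed) = 630/1200 = 0.525
p₀ = P(outcome | unexposed) = 832/2439 = 0.34112
Overall risk P(Y=1) = π·p₁ + (1−π)·p₀ = 0.218×0.525 + 0.782×0.34112 = 0.38121.
Under exogeneity, PAF = [P(Y=1) − p₀] / P(Y=1).
PAF = (0.38121 − 0.34112) / 0.38121 ≈ 0.1052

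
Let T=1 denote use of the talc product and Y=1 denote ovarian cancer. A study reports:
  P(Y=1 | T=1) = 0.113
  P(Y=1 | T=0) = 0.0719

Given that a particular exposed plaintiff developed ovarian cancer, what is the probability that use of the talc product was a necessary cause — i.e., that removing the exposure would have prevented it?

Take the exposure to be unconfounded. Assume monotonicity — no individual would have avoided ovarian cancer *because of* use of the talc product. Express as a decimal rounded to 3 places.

PN ≈ 0.364

Let p₁ = 0.113, p₀ = 0.0719.
Under exogeneity and monotonicity, PN = (p₁ − p₀) / p₁.
PN = (0.113 − 0.0719) / 0.113 = 0.0411 / 0.113 ≈ 0.3637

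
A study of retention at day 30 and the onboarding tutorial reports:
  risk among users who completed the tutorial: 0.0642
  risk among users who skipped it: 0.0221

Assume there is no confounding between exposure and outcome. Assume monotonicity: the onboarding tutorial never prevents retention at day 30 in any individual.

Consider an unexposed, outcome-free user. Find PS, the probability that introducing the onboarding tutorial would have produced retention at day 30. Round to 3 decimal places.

Let p₁ = 0.0642, p₀ = 0.0221.
Under exogeneity and monotonicity, PS = (p₁ − p₀) / (1 − p₀).
PS = (0.0642 − 0.0221) / (1 − 0.0221) = 0.0421 / 0.9779 ≈ 0.0431

PS ≈ 0.043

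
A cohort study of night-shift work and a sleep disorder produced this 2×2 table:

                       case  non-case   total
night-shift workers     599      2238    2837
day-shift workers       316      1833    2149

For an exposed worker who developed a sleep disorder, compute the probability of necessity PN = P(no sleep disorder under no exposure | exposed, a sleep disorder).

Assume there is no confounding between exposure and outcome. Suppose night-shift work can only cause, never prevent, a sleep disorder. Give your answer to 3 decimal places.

p₁ = P(outcome | exposed) = 599/2837 = 0.21114
p₀ = P(outcome | unexposed) = 316/2149 = 0.14705
Under exogeneity and monotonicity, PN = (p₁ − p₀) / p₁.
PN = (0.21114 − 0.14705) / 0.21114 = 0.064093 / 0.21114 ≈ 0.3036

PN ≈ 0.304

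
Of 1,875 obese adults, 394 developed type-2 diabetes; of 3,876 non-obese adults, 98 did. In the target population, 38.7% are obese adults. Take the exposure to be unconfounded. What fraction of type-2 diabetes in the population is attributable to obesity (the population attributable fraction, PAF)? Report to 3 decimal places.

PAF ≈ 0.739

p₁ = P(outcome | exposed) = 394/1875 = 0.21013
p₀ = P(outcome | unexposed) = 98/3876 = 0.025284
Overall risk P(Y=1) = π·p₁ + (1−π)·p₀ = 0.387×0.21013 + 0.613×0.025284 = 0.096821.
Under exogeneity, PAF = [P(Y=1) − p₀] / P(Y=1).
PAF = (0.096821 − 0.025284) / 0.096821 ≈ 0.7389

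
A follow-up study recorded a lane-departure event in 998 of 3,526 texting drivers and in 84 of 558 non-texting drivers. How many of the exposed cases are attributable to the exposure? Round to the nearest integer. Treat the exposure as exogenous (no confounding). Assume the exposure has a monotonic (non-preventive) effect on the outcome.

about 467 cases

p₁ = P(outcome | exposed) = 998/3526 = 0.28304
p₀ = P(outcome | unexposed) = 84/558 = 0.15054
PN = (p₁ − p₀)/p₁ = (0.28304 − 0.15054) / 0.28304 ≈ 0.46814.
Attributable cases ≈ PN × (exposed cases) = 0.46814 × 998 ≈ 467.20.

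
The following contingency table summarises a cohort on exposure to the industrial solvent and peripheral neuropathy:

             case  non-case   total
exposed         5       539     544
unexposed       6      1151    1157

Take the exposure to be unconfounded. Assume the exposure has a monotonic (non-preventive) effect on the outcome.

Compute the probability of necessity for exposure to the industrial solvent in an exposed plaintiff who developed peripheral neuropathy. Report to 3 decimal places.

p₁ = P(outcome | exposed) = 5/544 = 0.0091912
p₀ = P(outcome | unexposed) = 6/1157 = 0.0051858
Under exogeneity and monotonicity, PN = (p₁ − p₀)/p₁.
PN = (0.0091912 − 0.0051858) / 0.0091912 ≈ 0.4358

PN ≈ 0.436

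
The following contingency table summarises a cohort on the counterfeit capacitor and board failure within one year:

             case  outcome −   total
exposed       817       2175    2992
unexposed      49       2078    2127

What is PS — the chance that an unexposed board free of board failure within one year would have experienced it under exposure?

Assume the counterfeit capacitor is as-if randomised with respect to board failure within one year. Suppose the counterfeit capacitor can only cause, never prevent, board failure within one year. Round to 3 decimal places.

PS ≈ 0.256

p₁ = P(outcome | exposed) = 817/2992 = 0.27306
p₀ = P(outcome | unexposed) = 49/2127 = 0.023037
Under exogeneity and monotonicity, PS = (p₁ − p₀)/(1 − p₀).
PS = (0.27306 − 0.023037) / 0.97696 ≈ 0.2559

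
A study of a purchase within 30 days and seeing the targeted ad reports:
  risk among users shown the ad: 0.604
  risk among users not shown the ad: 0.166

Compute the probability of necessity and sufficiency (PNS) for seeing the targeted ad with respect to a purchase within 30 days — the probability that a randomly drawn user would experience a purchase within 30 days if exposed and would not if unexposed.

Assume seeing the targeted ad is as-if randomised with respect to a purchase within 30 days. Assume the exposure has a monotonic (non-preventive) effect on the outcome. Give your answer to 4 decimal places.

Let p₁ = 0.604, p₀ = 0.166.
Under exogeneity and monotonicity, PNS = p₁ − p₀.
PNS = 0.604 − 0.166 = 0.438

PNS ≈ 0.4380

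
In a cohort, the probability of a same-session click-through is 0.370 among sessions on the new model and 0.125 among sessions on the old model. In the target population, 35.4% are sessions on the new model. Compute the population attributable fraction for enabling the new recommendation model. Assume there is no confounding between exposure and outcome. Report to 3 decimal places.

PAF ≈ 0.410

Let p₁ = 0.37, p₀ = 0.125.
Overall risk P(Y=1) = π·p₁ + (1−π)·p₀ = 0.354×0.37 + 0.646×0.125 = 0.21173.
Under exogeneity, PAF = [P(Y=1) − p₀] / P(Y=1).
PAF = (0.21173 − 0.125) / 0.21173 ≈ 0.4096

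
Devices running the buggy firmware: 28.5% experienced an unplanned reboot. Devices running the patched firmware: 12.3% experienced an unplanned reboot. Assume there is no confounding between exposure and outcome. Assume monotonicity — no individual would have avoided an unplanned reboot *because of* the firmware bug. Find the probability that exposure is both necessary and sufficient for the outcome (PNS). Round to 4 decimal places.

PNS ≈ 0.1620

p₁ = 0.285, p₀ = 0.123.
Under exogeneity and monotonicity, PNS = p₁ − p₀.
PNS = 0.285 − 0.123 = 0.162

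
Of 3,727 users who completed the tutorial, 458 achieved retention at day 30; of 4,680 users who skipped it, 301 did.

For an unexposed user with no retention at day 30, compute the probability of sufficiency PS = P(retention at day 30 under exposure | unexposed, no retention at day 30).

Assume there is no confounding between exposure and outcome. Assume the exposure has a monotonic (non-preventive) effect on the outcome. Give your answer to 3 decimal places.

PS ≈ 0.063

p₁ = P(outcome | exposed) = 458/3727 = 0.12289
p₀ = P(outcome | unexposed) = 301/4680 = 0.064316
Under exogeneity and monotonicity, PS = (p₁ − p₀) / (1 − p₀).
PS = (0.12289 − 0.064316) / (1 − 0.064316) = 0.058571 / 0.93568 ≈ 0.0626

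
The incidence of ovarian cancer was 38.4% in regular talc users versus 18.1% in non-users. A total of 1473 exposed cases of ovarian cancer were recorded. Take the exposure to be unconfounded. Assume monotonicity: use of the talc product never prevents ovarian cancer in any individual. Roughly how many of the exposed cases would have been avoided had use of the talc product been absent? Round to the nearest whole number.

about 779 cases

p₁ = 0.384, p₀ = 0.181.
PN = (p₁ − p₀)/p₁ = (0.384 − 0.181) / 0.384 ≈ 0.52865.
Attributable cases ≈ PN × (exposed cases) = 0.52865 × 1473 ≈ 778.70.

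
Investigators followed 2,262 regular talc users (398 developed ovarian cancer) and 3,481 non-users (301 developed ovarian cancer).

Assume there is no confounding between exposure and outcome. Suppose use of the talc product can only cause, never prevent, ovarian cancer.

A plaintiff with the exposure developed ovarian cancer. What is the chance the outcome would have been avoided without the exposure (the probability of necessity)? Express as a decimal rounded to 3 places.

p₁ = P(outcome | exposed) = 398/2262 = 0.17595
p₀ = P(outcome | unexposed) = 301/3481 = 0.086469
Under exogeneity and monotonicity, PN = (p₁ − p₀) / p₁.
PN = (0.17595 − 0.086469) / 0.17595 = 0.089481 / 0.17595 ≈ 0.5086

PN ≈ 0.509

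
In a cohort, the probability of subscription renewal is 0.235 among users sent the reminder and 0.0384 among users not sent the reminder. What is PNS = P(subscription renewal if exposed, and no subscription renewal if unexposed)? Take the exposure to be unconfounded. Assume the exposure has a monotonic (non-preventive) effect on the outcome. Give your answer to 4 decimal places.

PNS ≈ 0.1966

Let p₁ = 0.235, p₀ = 0.0384.
Under exogeneity and monotonicity, PNS = p₁ − p₀.
PNS = 0.235 − 0.0384 = 0.1966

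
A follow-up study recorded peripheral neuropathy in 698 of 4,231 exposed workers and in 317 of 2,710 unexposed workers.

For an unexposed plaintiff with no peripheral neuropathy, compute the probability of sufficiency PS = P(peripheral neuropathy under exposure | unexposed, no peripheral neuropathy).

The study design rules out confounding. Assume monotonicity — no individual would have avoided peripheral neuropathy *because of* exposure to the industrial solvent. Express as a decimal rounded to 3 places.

PS ≈ 0.054

p₁ = P(outcome | exposed) = 698/4231 = 0.16497
p₀ = P(outcome | unexposed) = 317/2710 = 0.11697
Under exogeneity and monotonicity, PS = (p₁ − p₀) / (1 − p₀).
PS = (0.16497 − 0.11697) / (1 − 0.11697) = 0.047999 / 0.88303 ≈ 0.0544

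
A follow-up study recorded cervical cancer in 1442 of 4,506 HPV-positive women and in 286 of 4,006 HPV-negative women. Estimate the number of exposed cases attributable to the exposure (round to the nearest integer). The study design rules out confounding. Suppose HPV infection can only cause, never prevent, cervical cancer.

p₁ = P(outcome | exposed) = 1442/4506 = 0.32002
p₀ = P(outcome | unexposed) = 286/4006 = 0.071393
PN = (p₁ − p₀)/p₁ = (0.32002 − 0.071393) / 0.32002 ≈ 0.77691.
Attributable cases ≈ PN × (exposed cases) = 0.77691 × 1442 ≈ 1120.30.

about 1120 cases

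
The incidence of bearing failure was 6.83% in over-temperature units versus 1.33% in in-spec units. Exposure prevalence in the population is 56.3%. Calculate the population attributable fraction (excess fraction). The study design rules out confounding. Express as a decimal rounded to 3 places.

PAF ≈ 0.700

p₁ = 0.0683, p₀ = 0.0133.
Overall risk P(Y=1) = π·p₁ + (1−π)·p₀ = 0.563×0.0683 + 0.437×0.0133 = 0.044265.
Under exogeneity, PAF = [P(Y=1) − p₀] / P(Y=1).
PAF = (0.044265 − 0.0133) / 0.044265 ≈ 0.6995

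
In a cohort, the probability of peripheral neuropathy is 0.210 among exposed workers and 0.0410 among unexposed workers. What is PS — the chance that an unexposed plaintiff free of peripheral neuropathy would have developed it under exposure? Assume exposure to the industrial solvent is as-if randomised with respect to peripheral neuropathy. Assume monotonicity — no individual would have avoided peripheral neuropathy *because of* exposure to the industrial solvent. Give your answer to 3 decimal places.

PS ≈ 0.176

Let p₁ = 0.21, p₀ = 0.041.
Under exogeneity and monotonicity, PS = (p₁ − p₀) / (1 − p₀).
PS = (0.21 − 0.041) / (1 − 0.041) = 0.169 / 0.959 ≈ 0.1762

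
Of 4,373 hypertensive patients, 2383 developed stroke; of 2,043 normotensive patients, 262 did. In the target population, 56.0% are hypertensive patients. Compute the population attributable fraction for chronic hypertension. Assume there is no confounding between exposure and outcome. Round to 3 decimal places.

PAF ≈ 0.645

p₁ = P(outcome | exposed) = 2383/4373 = 0.54493
p₀ = P(outcome | unexposed) = 262/2043 = 0.12824
Overall risk P(Y=1) = π·p₁ + (1−π)·p₀ = 0.56×0.54493 + 0.44×0.12824 = 0.36159.
Under exogeneity, PAF = [P(Y=1) − p₀] / P(Y=1).
PAF = (0.36159 − 0.12824) / 0.36159 ≈ 0.6453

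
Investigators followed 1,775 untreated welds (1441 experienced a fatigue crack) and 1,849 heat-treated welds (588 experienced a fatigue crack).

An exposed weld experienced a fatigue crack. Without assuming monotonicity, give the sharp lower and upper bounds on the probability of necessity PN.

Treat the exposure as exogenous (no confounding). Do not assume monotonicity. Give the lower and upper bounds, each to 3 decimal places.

p₁ = P(outcome | exposed) = 1441/1775 = 0.81183
p₀ = P(outcome | unexposed) = 588/1849 = 0.31801
Under exogeneity alone the bounds on PN are max{0,(p₁−p₀)/p₁} ≤ PN ≤ min{1,(1−p₀)/p₁}.
  lower = (p₁ − p₀)/p₁ = 0.49382 / 0.81183 ≈ 0.6083
  upper = min{1, (1 − p₀)/p₁} = 0.68199 / 0.81183 ≈ 0.8401

0.608 ≤ PN ≤ 0.840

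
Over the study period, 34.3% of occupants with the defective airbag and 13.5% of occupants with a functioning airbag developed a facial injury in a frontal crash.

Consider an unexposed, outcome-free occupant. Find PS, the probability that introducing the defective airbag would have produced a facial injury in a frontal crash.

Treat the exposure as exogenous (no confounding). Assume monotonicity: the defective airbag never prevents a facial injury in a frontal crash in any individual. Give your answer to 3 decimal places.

p₁ = 0.343, p₀ = 0.135.
Under exogeneity and monotonicity, PS = (p₁ − p₀) / (1 − p₀).
PS = (0.343 − 0.135) / (1 − 0.135) = 0.208 / 0.865 ≈ 0.2405

PS ≈ 0.240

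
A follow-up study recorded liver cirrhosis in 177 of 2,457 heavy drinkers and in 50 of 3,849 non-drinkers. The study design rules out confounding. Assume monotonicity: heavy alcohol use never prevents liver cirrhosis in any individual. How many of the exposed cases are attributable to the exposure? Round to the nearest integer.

p₁ = P(outcome | exposed) = 177/2457 = 0.072039
p₀ = P(outcome | unexposed) = 50/3849 = 0.01299
PN = (p₁ − p₀)/p₁ = (0.072039 − 0.01299) / 0.072039 ≈ 0.81968.
Attributable cases ≈ PN × (exposed cases) = 0.81968 × 177 ≈ 145.08.

about 145 cases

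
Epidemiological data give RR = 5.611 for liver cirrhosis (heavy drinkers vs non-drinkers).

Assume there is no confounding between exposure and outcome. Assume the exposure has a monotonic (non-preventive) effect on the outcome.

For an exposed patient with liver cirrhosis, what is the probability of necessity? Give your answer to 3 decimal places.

PN ≈ 0.822

Under exogeneity and monotonicity, PN = (RR − 1) / RR = 1 − 1/RR.
PN = (5.611 − 1) / 5.611 = 4.611 / 5.611 ≈ 0.8218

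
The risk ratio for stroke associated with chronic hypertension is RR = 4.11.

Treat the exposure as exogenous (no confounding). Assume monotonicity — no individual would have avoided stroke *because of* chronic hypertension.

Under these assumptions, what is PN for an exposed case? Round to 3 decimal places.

PN ≈ 0.757

Under exogeneity and monotonicity, PN = (RR − 1) / RR = 1 − 1/RR.
PN = (4.11 − 1) / 4.11 = 3.11 / 4.11 ≈ 0.7567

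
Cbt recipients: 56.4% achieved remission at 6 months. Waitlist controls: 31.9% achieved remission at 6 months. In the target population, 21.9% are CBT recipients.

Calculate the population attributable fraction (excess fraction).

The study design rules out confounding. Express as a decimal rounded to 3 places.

PAF ≈ 0.144

p₁ = 0.564, p₀ = 0.319.
Overall risk P(Y=1) = π·p₁ + (1−π)·p₀ = 0.219×0.564 + 0.781×0.319 = 0.37266.
Under exogeneity, PAF = [P(Y=1) − p₀] / P(Y=1).
PAF = (0.37266 − 0.319) / 0.37266 ≈ 0.1440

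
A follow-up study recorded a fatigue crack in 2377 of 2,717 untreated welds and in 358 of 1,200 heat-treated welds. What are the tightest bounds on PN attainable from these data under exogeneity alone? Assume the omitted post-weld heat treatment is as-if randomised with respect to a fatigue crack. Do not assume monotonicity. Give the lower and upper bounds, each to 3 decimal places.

p₁ = P(outcome | exposed) = 2377/2717 = 0.87486
p₀ = P(outcome | unexposed) = 358/1200 = 0.29833
Under exogeneity alone the bounds on PN are max{0,(p₁−p₀)/p₁} ≤ PN ≤ min{1,(1−p₀)/p₁}.
  lower = (p₁ − p₀)/p₁ = 0.57653 / 0.87486 ≈ 0.6590
  upper = min{1, (1 − p₀)/p₁} = 0.70167 / 0.87486 ≈ 0.8020

0.659 ≤ PN ≤ 0.802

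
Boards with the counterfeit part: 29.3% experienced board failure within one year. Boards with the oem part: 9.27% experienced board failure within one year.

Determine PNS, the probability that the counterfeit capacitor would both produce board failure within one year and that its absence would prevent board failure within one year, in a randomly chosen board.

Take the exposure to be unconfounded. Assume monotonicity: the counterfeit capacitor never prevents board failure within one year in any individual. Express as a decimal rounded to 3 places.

p₁ = 0.293, p₀ = 0.0927.
Under exogeneity and monotonicity, PNS = p₁ − p₀.
PNS = 0.293 − 0.0927 = 0.2003

PNS ≈ 0.200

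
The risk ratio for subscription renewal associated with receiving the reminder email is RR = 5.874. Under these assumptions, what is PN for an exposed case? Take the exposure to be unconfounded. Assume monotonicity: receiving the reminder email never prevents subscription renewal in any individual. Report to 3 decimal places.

Under exogeneity and monotonicity, PN = (RR − 1) / RR = 1 − 1/RR.
PN = (5.874 − 1) / 5.874 = 4.874 / 5.874 ≈ 0.8298

PN ≈ 0.830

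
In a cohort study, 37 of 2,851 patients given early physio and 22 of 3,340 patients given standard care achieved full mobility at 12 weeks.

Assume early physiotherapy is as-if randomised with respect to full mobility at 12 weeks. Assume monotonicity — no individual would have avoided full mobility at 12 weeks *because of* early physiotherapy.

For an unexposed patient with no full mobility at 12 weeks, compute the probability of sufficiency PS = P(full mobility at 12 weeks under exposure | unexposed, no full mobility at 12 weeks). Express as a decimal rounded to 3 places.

p₁ = P(outcome | exposed) = 37/2851 = 0.012978
p₀ = P(outcome | unexposed) = 22/3340 = 0.0065868
Under exogeneity and monotonicity, PS = (p₁ − p₀) / (1 − p₀).
PS = (0.012978 − 0.0065868) / (1 − 0.0065868) = 0.0063911 / 0.99341 ≈ 0.0064

PS ≈ 0.006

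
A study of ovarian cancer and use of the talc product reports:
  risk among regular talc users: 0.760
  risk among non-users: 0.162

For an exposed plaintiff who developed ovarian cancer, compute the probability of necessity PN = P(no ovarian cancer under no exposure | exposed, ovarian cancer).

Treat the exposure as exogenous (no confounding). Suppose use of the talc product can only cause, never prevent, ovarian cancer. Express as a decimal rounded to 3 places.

PN ≈ 0.787

Let p₁ = 0.76, p₀ = 0.162.
Under exogeneity and monotonicity, PN = (p₁ − p₀) / p₁.
PN = (0.76 − 0.162) / 0.76 = 0.598 / 0.76 ≈ 0.7868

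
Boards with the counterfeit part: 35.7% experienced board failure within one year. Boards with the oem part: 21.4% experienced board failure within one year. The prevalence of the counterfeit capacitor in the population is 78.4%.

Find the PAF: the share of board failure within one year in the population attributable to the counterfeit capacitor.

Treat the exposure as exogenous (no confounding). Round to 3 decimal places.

p₁ = 0.357, p₀ = 0.214.
Overall risk P(Y=1) = π·p₁ + (1−π)·p₀ = 0.784×0.357 + 0.216×0.214 = 0.32611.
Under exogeneity, PAF = [P(Y=1) − p₀] / P(Y=1).
PAF = (0.32611 − 0.214) / 0.32611 ≈ 0.3438

PAF ≈ 0.344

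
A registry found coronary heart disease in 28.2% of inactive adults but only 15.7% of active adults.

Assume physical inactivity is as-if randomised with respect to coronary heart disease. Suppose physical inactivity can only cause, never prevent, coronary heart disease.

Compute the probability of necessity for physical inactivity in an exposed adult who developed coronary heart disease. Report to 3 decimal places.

p₁ = 0.282, p₀ = 0.157.
Under exogeneity and monotonicity, PN = (p₁ − p₀) / p₁.
PN = (0.282 − 0.157) / 0.282 = 0.125 / 0.282 ≈ 0.4433

PN ≈ 0.443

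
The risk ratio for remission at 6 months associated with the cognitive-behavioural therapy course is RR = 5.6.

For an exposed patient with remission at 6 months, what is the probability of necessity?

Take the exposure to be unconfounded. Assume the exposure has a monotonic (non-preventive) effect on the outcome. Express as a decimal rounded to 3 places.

PN ≈ 0.821

Under exogeneity and monotonicity, PN = (RR − 1) / RR = 1 − 1/RR.
PN = (5.6 − 1) / 5.6 = 4.6 / 5.6 ≈ 0.8214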